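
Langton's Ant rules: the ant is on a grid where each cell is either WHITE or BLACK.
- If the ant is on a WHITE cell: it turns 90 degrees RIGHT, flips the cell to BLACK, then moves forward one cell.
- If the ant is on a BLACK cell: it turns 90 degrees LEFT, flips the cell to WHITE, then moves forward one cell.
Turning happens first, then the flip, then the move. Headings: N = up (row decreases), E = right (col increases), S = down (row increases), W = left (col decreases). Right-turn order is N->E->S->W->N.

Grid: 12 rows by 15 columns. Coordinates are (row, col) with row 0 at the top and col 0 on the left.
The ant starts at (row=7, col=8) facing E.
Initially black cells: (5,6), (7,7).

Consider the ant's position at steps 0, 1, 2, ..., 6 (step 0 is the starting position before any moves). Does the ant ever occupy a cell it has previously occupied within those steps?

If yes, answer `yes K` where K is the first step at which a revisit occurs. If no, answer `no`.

Step 1: on WHITE (7,8): turn R to S, flip to black, move to (8,8). |black|=3 — new cell
Step 2: on WHITE (8,8): turn R to W, flip to black, move to (8,7). |black|=4 — new cell
Step 3: on WHITE (8,7): turn R to N, flip to black, move to (7,7). |black|=5 — new cell
Step 4: on BLACK (7,7): turn L to W, flip to white, move to (7,6). |black|=4 — new cell
Step 5: on WHITE (7,6): turn R to N, flip to black, move to (6,6). |black|=5 — new cell
Step 6: on WHITE (6,6): turn R to E, flip to black, move to (6,7). |black|=6 — new cell
No revisit within 6 steps.

Answer: no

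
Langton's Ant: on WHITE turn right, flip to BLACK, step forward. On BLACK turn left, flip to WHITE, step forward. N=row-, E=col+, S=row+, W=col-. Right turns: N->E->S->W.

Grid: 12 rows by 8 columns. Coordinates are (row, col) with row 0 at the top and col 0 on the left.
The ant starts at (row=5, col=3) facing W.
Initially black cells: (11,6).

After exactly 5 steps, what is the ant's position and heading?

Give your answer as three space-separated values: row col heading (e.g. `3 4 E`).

Answer: 6 3 S

Derivation:
Step 1: on WHITE (5,3): turn R to N, flip to black, move to (4,3). |black|=2
Step 2: on WHITE (4,3): turn R to E, flip to black, move to (4,4). |black|=3
Step 3: on WHITE (4,4): turn R to S, flip to black, move to (5,4). |black|=4
Step 4: on WHITE (5,4): turn R to W, flip to black, move to (5,3). |black|=5
Step 5: on BLACK (5,3): turn L to S, flip to white, move to (6,3). |black|=4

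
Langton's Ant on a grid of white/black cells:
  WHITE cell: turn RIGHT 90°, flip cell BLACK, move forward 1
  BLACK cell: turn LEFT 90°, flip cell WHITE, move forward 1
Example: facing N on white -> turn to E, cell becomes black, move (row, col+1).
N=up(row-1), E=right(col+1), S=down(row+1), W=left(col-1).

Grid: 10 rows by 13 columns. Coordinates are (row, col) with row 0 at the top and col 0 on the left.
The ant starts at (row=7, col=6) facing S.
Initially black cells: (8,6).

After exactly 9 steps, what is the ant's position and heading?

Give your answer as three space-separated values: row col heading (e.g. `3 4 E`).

Answer: 9 5 W

Derivation:
Step 1: on WHITE (7,6): turn R to W, flip to black, move to (7,5). |black|=2
Step 2: on WHITE (7,5): turn R to N, flip to black, move to (6,5). |black|=3
Step 3: on WHITE (6,5): turn R to E, flip to black, move to (6,6). |black|=4
Step 4: on WHITE (6,6): turn R to S, flip to black, move to (7,6). |black|=5
Step 5: on BLACK (7,6): turn L to E, flip to white, move to (7,7). |black|=4
Step 6: on WHITE (7,7): turn R to S, flip to black, move to (8,7). |black|=5
Step 7: on WHITE (8,7): turn R to W, flip to black, move to (8,6). |black|=6
Step 8: on BLACK (8,6): turn L to S, flip to white, move to (9,6). |black|=5
Step 9: on WHITE (9,6): turn R to W, flip to black, move to (9,5). |black|=6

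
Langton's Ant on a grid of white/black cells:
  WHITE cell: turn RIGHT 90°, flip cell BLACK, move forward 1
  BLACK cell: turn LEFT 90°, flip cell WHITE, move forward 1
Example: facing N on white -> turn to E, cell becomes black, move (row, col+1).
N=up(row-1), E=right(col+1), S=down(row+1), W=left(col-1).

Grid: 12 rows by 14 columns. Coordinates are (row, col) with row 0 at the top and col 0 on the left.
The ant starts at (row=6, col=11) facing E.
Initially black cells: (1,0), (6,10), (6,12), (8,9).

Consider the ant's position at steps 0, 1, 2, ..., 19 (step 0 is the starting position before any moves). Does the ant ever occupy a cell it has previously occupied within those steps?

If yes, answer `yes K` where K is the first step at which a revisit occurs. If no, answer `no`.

Step 1: on WHITE (6,11): turn R to S, flip to black, move to (7,11). |black|=5 — new cell
Step 2: on WHITE (7,11): turn R to W, flip to black, move to (7,10). |black|=6 — new cell
Step 3: on WHITE (7,10): turn R to N, flip to black, move to (6,10). |black|=7 — new cell
Step 4: on BLACK (6,10): turn L to W, flip to white, move to (6,9). |black|=6 — new cell
Step 5: on WHITE (6,9): turn R to N, flip to black, move to (5,9). |black|=7 — new cell
Step 6: on WHITE (5,9): turn R to E, flip to black, move to (5,10). |black|=8 — new cell
Step 7: on WHITE (5,10): turn R to S, flip to black, move to (6,10). |black|=9 — REVISIT

Answer: yes 7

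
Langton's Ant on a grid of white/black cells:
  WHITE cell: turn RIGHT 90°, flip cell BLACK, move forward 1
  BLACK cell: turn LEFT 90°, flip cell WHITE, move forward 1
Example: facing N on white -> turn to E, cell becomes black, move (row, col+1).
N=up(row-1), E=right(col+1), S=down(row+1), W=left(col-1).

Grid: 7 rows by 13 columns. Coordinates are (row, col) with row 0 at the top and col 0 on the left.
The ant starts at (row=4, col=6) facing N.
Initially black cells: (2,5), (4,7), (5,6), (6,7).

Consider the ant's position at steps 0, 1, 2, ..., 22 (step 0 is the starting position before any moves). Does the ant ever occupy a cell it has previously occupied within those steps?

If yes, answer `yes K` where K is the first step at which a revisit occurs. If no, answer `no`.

Step 1: on WHITE (4,6): turn R to E, flip to black, move to (4,7). |black|=5 — new cell
Step 2: on BLACK (4,7): turn L to N, flip to white, move to (3,7). |black|=4 — new cell
Step 3: on WHITE (3,7): turn R to E, flip to black, move to (3,8). |black|=5 — new cell
Step 4: on WHITE (3,8): turn R to S, flip to black, move to (4,8). |black|=6 — new cell
Step 5: on WHITE (4,8): turn R to W, flip to black, move to (4,7). |black|=7 — REVISIT

Answer: yes 5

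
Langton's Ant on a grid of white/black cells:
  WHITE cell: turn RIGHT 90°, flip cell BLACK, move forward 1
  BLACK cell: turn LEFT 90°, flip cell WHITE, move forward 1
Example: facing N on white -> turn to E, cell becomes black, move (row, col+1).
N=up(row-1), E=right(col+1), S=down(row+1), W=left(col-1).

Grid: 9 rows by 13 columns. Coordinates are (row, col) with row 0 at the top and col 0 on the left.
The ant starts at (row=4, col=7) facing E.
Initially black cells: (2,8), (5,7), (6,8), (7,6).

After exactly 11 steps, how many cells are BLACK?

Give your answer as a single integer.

Answer: 9

Derivation:
Step 1: on WHITE (4,7): turn R to S, flip to black, move to (5,7). |black|=5
Step 2: on BLACK (5,7): turn L to E, flip to white, move to (5,8). |black|=4
Step 3: on WHITE (5,8): turn R to S, flip to black, move to (6,8). |black|=5
Step 4: on BLACK (6,8): turn L to E, flip to white, move to (6,9). |black|=4
Step 5: on WHITE (6,9): turn R to S, flip to black, move to (7,9). |black|=5
Step 6: on WHITE (7,9): turn R to W, flip to black, move to (7,8). |black|=6
Step 7: on WHITE (7,8): turn R to N, flip to black, move to (6,8). |black|=7
Step 8: on WHITE (6,8): turn R to E, flip to black, move to (6,9). |black|=8
Step 9: on BLACK (6,9): turn L to N, flip to white, move to (5,9). |black|=7
Step 10: on WHITE (5,9): turn R to E, flip to black, move to (5,10). |black|=8
Step 11: on WHITE (5,10): turn R to S, flip to black, move to (6,10). |black|=9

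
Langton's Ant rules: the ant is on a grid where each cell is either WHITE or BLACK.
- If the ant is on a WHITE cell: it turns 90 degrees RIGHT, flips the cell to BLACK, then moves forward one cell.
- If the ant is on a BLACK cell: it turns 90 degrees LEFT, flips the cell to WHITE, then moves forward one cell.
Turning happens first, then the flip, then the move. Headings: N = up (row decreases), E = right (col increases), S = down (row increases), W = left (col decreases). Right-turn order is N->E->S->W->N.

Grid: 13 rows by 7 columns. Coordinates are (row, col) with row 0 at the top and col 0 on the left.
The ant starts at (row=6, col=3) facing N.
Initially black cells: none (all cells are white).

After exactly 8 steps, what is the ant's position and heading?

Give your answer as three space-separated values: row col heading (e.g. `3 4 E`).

Step 1: on WHITE (6,3): turn R to E, flip to black, move to (6,4). |black|=1
Step 2: on WHITE (6,4): turn R to S, flip to black, move to (7,4). |black|=2
Step 3: on WHITE (7,4): turn R to W, flip to black, move to (7,3). |black|=3
Step 4: on WHITE (7,3): turn R to N, flip to black, move to (6,3). |black|=4
Step 5: on BLACK (6,3): turn L to W, flip to white, move to (6,2). |black|=3
Step 6: on WHITE (6,2): turn R to N, flip to black, move to (5,2). |black|=4
Step 7: on WHITE (5,2): turn R to E, flip to black, move to (5,3). |black|=5
Step 8: on WHITE (5,3): turn R to S, flip to black, move to (6,3). |black|=6

Answer: 6 3 S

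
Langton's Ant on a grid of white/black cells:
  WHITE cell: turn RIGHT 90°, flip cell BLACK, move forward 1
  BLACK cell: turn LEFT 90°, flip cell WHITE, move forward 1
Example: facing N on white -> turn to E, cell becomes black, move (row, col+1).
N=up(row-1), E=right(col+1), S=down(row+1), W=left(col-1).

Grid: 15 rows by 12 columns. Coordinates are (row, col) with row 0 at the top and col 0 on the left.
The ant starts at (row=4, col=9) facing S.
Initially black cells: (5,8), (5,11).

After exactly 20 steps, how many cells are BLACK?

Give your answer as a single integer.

Answer: 8

Derivation:
Step 1: on WHITE (4,9): turn R to W, flip to black, move to (4,8). |black|=3
Step 2: on WHITE (4,8): turn R to N, flip to black, move to (3,8). |black|=4
Step 3: on WHITE (3,8): turn R to E, flip to black, move to (3,9). |black|=5
Step 4: on WHITE (3,9): turn R to S, flip to black, move to (4,9). |black|=6
Step 5: on BLACK (4,9): turn L to E, flip to white, move to (4,10). |black|=5
Step 6: on WHITE (4,10): turn R to S, flip to black, move to (5,10). |black|=6
Step 7: on WHITE (5,10): turn R to W, flip to black, move to (5,9). |black|=7
Step 8: on WHITE (5,9): turn R to N, flip to black, move to (4,9). |black|=8
Step 9: on WHITE (4,9): turn R to E, flip to black, move to (4,10). |black|=9
Step 10: on BLACK (4,10): turn L to N, flip to white, move to (3,10). |black|=8
Step 11: on WHITE (3,10): turn R to E, flip to black, move to (3,11). |black|=9
Step 12: on WHITE (3,11): turn R to S, flip to black, move to (4,11). |black|=10
Step 13: on WHITE (4,11): turn R to W, flip to black, move to (4,10). |black|=11
Step 14: on WHITE (4,10): turn R to N, flip to black, move to (3,10). |black|=12
Step 15: on BLACK (3,10): turn L to W, flip to white, move to (3,9). |black|=11
Step 16: on BLACK (3,9): turn L to S, flip to white, move to (4,9). |black|=10
Step 17: on BLACK (4,9): turn L to E, flip to white, move to (4,10). |black|=9
Step 18: on BLACK (4,10): turn L to N, flip to white, move to (3,10). |black|=8
Step 19: on WHITE (3,10): turn R to E, flip to black, move to (3,11). |black|=9
Step 20: on BLACK (3,11): turn L to N, flip to white, move to (2,11). |black|=8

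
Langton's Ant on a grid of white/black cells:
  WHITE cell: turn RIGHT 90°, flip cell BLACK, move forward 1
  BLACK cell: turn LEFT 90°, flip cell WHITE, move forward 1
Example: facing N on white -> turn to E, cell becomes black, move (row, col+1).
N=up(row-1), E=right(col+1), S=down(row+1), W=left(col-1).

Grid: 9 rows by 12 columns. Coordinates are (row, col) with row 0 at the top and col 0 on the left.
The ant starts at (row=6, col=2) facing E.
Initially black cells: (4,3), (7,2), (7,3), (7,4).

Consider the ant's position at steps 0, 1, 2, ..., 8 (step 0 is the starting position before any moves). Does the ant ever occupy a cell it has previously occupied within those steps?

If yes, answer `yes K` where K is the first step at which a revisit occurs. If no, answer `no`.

Answer: no

Derivation:
Step 1: on WHITE (6,2): turn R to S, flip to black, move to (7,2). |black|=5 — new cell
Step 2: on BLACK (7,2): turn L to E, flip to white, move to (7,3). |black|=4 — new cell
Step 3: on BLACK (7,3): turn L to N, flip to white, move to (6,3). |black|=3 — new cell
Step 4: on WHITE (6,3): turn R to E, flip to black, move to (6,4). |black|=4 — new cell
Step 5: on WHITE (6,4): turn R to S, flip to black, move to (7,4). |black|=5 — new cell
Step 6: on BLACK (7,4): turn L to E, flip to white, move to (7,5). |black|=4 — new cell
Step 7: on WHITE (7,5): turn R to S, flip to black, move to (8,5). |black|=5 — new cell
Step 8: on WHITE (8,5): turn R to W, flip to black, move to (8,4). |black|=6 — new cell
No revisit within 8 steps.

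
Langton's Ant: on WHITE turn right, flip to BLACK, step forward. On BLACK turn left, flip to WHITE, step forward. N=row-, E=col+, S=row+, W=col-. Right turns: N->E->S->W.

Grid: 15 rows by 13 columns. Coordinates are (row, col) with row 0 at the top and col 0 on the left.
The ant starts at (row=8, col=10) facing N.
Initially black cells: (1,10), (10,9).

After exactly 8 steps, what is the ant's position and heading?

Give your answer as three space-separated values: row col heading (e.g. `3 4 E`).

Answer: 8 10 S

Derivation:
Step 1: on WHITE (8,10): turn R to E, flip to black, move to (8,11). |black|=3
Step 2: on WHITE (8,11): turn R to S, flip to black, move to (9,11). |black|=4
Step 3: on WHITE (9,11): turn R to W, flip to black, move to (9,10). |black|=5
Step 4: on WHITE (9,10): turn R to N, flip to black, move to (8,10). |black|=6
Step 5: on BLACK (8,10): turn L to W, flip to white, move to (8,9). |black|=5
Step 6: on WHITE (8,9): turn R to N, flip to black, move to (7,9). |black|=6
Step 7: on WHITE (7,9): turn R to E, flip to black, move to (7,10). |black|=7
Step 8: on WHITE (7,10): turn R to S, flip to black, move to (8,10). |black|=8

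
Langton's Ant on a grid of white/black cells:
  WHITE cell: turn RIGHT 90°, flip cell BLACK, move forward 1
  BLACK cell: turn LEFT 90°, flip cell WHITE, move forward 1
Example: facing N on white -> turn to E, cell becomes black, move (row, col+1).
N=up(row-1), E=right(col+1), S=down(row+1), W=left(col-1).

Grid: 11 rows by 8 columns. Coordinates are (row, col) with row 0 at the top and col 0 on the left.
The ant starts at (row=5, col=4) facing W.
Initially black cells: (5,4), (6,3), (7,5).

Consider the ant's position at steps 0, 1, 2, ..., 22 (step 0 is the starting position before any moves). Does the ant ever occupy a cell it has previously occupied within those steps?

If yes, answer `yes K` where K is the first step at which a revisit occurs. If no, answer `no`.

Answer: yes 6

Derivation:
Step 1: on BLACK (5,4): turn L to S, flip to white, move to (6,4). |black|=2 — new cell
Step 2: on WHITE (6,4): turn R to W, flip to black, move to (6,3). |black|=3 — new cell
Step 3: on BLACK (6,3): turn L to S, flip to white, move to (7,3). |black|=2 — new cell
Step 4: on WHITE (7,3): turn R to W, flip to black, move to (7,2). |black|=3 — new cell
Step 5: on WHITE (7,2): turn R to N, flip to black, move to (6,2). |black|=4 — new cell
Step 6: on WHITE (6,2): turn R to E, flip to black, move to (6,3). |black|=5 — REVISIT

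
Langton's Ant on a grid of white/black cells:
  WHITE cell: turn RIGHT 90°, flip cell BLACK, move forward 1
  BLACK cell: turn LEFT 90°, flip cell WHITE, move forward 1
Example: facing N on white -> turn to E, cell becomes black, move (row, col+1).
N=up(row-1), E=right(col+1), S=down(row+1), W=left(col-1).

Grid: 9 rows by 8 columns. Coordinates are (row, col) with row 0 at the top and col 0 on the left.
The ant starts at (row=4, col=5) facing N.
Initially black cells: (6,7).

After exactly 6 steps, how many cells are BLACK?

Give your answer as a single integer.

Answer: 5

Derivation:
Step 1: on WHITE (4,5): turn R to E, flip to black, move to (4,6). |black|=2
Step 2: on WHITE (4,6): turn R to S, flip to black, move to (5,6). |black|=3
Step 3: on WHITE (5,6): turn R to W, flip to black, move to (5,5). |black|=4
Step 4: on WHITE (5,5): turn R to N, flip to black, move to (4,5). |black|=5
Step 5: on BLACK (4,5): turn L to W, flip to white, move to (4,4). |black|=4
Step 6: on WHITE (4,4): turn R to N, flip to black, move to (3,4). |black|=5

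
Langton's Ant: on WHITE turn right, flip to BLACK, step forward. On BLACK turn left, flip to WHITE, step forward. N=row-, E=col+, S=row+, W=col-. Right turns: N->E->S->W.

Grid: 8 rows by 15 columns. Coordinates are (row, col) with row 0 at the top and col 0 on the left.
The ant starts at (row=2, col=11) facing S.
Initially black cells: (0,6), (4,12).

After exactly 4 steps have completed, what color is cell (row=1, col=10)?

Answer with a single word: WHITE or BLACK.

Answer: BLACK

Derivation:
Step 1: on WHITE (2,11): turn R to W, flip to black, move to (2,10). |black|=3
Step 2: on WHITE (2,10): turn R to N, flip to black, move to (1,10). |black|=4
Step 3: on WHITE (1,10): turn R to E, flip to black, move to (1,11). |black|=5
Step 4: on WHITE (1,11): turn R to S, flip to black, move to (2,11). |black|=6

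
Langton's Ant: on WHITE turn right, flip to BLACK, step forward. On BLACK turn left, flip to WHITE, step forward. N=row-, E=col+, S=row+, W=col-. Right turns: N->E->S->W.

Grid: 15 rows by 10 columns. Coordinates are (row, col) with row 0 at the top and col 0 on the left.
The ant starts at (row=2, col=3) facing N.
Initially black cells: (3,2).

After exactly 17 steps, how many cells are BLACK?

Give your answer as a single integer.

Answer: 6

Derivation:
Step 1: on WHITE (2,3): turn R to E, flip to black, move to (2,4). |black|=2
Step 2: on WHITE (2,4): turn R to S, flip to black, move to (3,4). |black|=3
Step 3: on WHITE (3,4): turn R to W, flip to black, move to (3,3). |black|=4
Step 4: on WHITE (3,3): turn R to N, flip to black, move to (2,3). |black|=5
Step 5: on BLACK (2,3): turn L to W, flip to white, move to (2,2). |black|=4
Step 6: on WHITE (2,2): turn R to N, flip to black, move to (1,2). |black|=5
Step 7: on WHITE (1,2): turn R to E, flip to black, move to (1,3). |black|=6
Step 8: on WHITE (1,3): turn R to S, flip to black, move to (2,3). |black|=7
Step 9: on WHITE (2,3): turn R to W, flip to black, move to (2,2). |black|=8
Step 10: on BLACK (2,2): turn L to S, flip to white, move to (3,2). |black|=7
Step 11: on BLACK (3,2): turn L to E, flip to white, move to (3,3). |black|=6
Step 12: on BLACK (3,3): turn L to N, flip to white, move to (2,3). |black|=5
Step 13: on BLACK (2,3): turn L to W, flip to white, move to (2,2). |black|=4
Step 14: on WHITE (2,2): turn R to N, flip to black, move to (1,2). |black|=5
Step 15: on BLACK (1,2): turn L to W, flip to white, move to (1,1). |black|=4
Step 16: on WHITE (1,1): turn R to N, flip to black, move to (0,1). |black|=5
Step 17: on WHITE (0,1): turn R to E, flip to black, move to (0,2). |black|=6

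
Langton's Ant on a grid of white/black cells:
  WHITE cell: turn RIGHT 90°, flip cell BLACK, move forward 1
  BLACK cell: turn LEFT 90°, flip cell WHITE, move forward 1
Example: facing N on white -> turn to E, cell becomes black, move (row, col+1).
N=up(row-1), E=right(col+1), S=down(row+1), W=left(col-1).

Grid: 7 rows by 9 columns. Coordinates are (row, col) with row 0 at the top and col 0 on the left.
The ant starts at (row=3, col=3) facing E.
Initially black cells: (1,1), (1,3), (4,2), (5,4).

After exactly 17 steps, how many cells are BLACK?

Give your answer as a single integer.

Step 1: on WHITE (3,3): turn R to S, flip to black, move to (4,3). |black|=5
Step 2: on WHITE (4,3): turn R to W, flip to black, move to (4,2). |black|=6
Step 3: on BLACK (4,2): turn L to S, flip to white, move to (5,2). |black|=5
Step 4: on WHITE (5,2): turn R to W, flip to black, move to (5,1). |black|=6
Step 5: on WHITE (5,1): turn R to N, flip to black, move to (4,1). |black|=7
Step 6: on WHITE (4,1): turn R to E, flip to black, move to (4,2). |black|=8
Step 7: on WHITE (4,2): turn R to S, flip to black, move to (5,2). |black|=9
Step 8: on BLACK (5,2): turn L to E, flip to white, move to (5,3). |black|=8
Step 9: on WHITE (5,3): turn R to S, flip to black, move to (6,3). |black|=9
Step 10: on WHITE (6,3): turn R to W, flip to black, move to (6,2). |black|=10
Step 11: on WHITE (6,2): turn R to N, flip to black, move to (5,2). |black|=11
Step 12: on WHITE (5,2): turn R to E, flip to black, move to (5,3). |black|=12
Step 13: on BLACK (5,3): turn L to N, flip to white, move to (4,3). |black|=11
Step 14: on BLACK (4,3): turn L to W, flip to white, move to (4,2). |black|=10
Step 15: on BLACK (4,2): turn L to S, flip to white, move to (5,2). |black|=9
Step 16: on BLACK (5,2): turn L to E, flip to white, move to (5,3). |black|=8
Step 17: on WHITE (5,3): turn R to S, flip to black, move to (6,3). |black|=9

Answer: 9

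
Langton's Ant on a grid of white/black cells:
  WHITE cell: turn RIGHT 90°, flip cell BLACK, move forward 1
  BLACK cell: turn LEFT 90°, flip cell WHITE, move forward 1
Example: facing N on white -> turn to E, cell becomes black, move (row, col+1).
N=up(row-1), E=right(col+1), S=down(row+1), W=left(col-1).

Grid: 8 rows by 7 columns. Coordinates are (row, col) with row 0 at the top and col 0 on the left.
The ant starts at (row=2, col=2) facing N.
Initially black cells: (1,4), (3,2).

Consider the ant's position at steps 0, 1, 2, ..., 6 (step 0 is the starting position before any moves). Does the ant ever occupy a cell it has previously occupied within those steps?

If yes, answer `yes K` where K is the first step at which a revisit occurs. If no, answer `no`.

Step 1: on WHITE (2,2): turn R to E, flip to black, move to (2,3). |black|=3 — new cell
Step 2: on WHITE (2,3): turn R to S, flip to black, move to (3,3). |black|=4 — new cell
Step 3: on WHITE (3,3): turn R to W, flip to black, move to (3,2). |black|=5 — new cell
Step 4: on BLACK (3,2): turn L to S, flip to white, move to (4,2). |black|=4 — new cell
Step 5: on WHITE (4,2): turn R to W, flip to black, move to (4,1). |black|=5 — new cell
Step 6: on WHITE (4,1): turn R to N, flip to black, move to (3,1). |black|=6 — new cell
No revisit within 6 steps.

Answer: no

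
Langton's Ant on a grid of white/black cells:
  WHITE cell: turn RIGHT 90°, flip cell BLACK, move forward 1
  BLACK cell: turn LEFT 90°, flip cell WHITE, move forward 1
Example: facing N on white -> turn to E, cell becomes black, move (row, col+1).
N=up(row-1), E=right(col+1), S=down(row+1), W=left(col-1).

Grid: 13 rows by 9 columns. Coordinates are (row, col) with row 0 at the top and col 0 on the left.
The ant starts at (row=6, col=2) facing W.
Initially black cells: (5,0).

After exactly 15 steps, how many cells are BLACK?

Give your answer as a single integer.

Step 1: on WHITE (6,2): turn R to N, flip to black, move to (5,2). |black|=2
Step 2: on WHITE (5,2): turn R to E, flip to black, move to (5,3). |black|=3
Step 3: on WHITE (5,3): turn R to S, flip to black, move to (6,3). |black|=4
Step 4: on WHITE (6,3): turn R to W, flip to black, move to (6,2). |black|=5
Step 5: on BLACK (6,2): turn L to S, flip to white, move to (7,2). |black|=4
Step 6: on WHITE (7,2): turn R to W, flip to black, move to (7,1). |black|=5
Step 7: on WHITE (7,1): turn R to N, flip to black, move to (6,1). |black|=6
Step 8: on WHITE (6,1): turn R to E, flip to black, move to (6,2). |black|=7
Step 9: on WHITE (6,2): turn R to S, flip to black, move to (7,2). |black|=8
Step 10: on BLACK (7,2): turn L to E, flip to white, move to (7,3). |black|=7
Step 11: on WHITE (7,3): turn R to S, flip to black, move to (8,3). |black|=8
Step 12: on WHITE (8,3): turn R to W, flip to black, move to (8,2). |black|=9
Step 13: on WHITE (8,2): turn R to N, flip to black, move to (7,2). |black|=10
Step 14: on WHITE (7,2): turn R to E, flip to black, move to (7,3). |black|=11
Step 15: on BLACK (7,3): turn L to N, flip to white, move to (6,3). |black|=10

Answer: 10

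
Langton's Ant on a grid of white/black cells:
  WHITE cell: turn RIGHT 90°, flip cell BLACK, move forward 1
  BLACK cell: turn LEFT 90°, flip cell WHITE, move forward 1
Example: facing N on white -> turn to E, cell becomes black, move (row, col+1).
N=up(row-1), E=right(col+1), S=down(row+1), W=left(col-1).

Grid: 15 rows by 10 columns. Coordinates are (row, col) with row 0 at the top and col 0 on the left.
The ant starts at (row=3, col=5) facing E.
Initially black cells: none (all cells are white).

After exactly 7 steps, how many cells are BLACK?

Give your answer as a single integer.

Answer: 5

Derivation:
Step 1: on WHITE (3,5): turn R to S, flip to black, move to (4,5). |black|=1
Step 2: on WHITE (4,5): turn R to W, flip to black, move to (4,4). |black|=2
Step 3: on WHITE (4,4): turn R to N, flip to black, move to (3,4). |black|=3
Step 4: on WHITE (3,4): turn R to E, flip to black, move to (3,5). |black|=4
Step 5: on BLACK (3,5): turn L to N, flip to white, move to (2,5). |black|=3
Step 6: on WHITE (2,5): turn R to E, flip to black, move to (2,6). |black|=4
Step 7: on WHITE (2,6): turn R to S, flip to black, move to (3,6). |black|=5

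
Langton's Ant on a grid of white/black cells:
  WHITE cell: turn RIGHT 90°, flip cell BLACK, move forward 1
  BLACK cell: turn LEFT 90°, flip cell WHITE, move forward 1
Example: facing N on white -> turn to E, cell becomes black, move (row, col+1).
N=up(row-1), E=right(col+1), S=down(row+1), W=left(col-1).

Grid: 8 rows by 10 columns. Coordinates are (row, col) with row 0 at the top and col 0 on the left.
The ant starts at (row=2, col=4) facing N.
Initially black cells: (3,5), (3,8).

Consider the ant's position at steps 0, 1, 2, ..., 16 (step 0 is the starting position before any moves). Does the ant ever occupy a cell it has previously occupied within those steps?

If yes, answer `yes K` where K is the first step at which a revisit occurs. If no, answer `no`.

Step 1: on WHITE (2,4): turn R to E, flip to black, move to (2,5). |black|=3 — new cell
Step 2: on WHITE (2,5): turn R to S, flip to black, move to (3,5). |black|=4 — new cell
Step 3: on BLACK (3,5): turn L to E, flip to white, move to (3,6). |black|=3 — new cell
Step 4: on WHITE (3,6): turn R to S, flip to black, move to (4,6). |black|=4 — new cell
Step 5: on WHITE (4,6): turn R to W, flip to black, move to (4,5). |black|=5 — new cell
Step 6: on WHITE (4,5): turn R to N, flip to black, move to (3,5). |black|=6 — REVISIT

Answer: yes 6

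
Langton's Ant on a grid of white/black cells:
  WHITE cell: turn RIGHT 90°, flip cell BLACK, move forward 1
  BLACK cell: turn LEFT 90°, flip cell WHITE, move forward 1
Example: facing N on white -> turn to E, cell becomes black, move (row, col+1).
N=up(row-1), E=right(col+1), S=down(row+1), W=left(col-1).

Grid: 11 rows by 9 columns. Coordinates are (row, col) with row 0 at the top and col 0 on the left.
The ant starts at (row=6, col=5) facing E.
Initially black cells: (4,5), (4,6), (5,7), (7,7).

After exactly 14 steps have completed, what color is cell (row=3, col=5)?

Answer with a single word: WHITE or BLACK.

Answer: BLACK

Derivation:
Step 1: on WHITE (6,5): turn R to S, flip to black, move to (7,5). |black|=5
Step 2: on WHITE (7,5): turn R to W, flip to black, move to (7,4). |black|=6
Step 3: on WHITE (7,4): turn R to N, flip to black, move to (6,4). |black|=7
Step 4: on WHITE (6,4): turn R to E, flip to black, move to (6,5). |black|=8
Step 5: on BLACK (6,5): turn L to N, flip to white, move to (5,5). |black|=7
Step 6: on WHITE (5,5): turn R to E, flip to black, move to (5,6). |black|=8
Step 7: on WHITE (5,6): turn R to S, flip to black, move to (6,6). |black|=9
Step 8: on WHITE (6,6): turn R to W, flip to black, move to (6,5). |black|=10
Step 9: on WHITE (6,5): turn R to N, flip to black, move to (5,5). |black|=11
Step 10: on BLACK (5,5): turn L to W, flip to white, move to (5,4). |black|=10
Step 11: on WHITE (5,4): turn R to N, flip to black, move to (4,4). |black|=11
Step 12: on WHITE (4,4): turn R to E, flip to black, move to (4,5). |black|=12
Step 13: on BLACK (4,5): turn L to N, flip to white, move to (3,5). |black|=11
Step 14: on WHITE (3,5): turn R to E, flip to black, move to (3,6). |black|=12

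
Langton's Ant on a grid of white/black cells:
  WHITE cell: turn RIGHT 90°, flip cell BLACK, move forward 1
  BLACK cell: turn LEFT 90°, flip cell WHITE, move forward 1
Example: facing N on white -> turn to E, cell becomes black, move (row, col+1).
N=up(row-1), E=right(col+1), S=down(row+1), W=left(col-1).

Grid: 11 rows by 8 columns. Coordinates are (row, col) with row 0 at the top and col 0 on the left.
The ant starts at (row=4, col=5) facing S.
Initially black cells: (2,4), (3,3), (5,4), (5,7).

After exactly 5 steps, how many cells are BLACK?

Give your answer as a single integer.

Answer: 7

Derivation:
Step 1: on WHITE (4,5): turn R to W, flip to black, move to (4,4). |black|=5
Step 2: on WHITE (4,4): turn R to N, flip to black, move to (3,4). |black|=6
Step 3: on WHITE (3,4): turn R to E, flip to black, move to (3,5). |black|=7
Step 4: on WHITE (3,5): turn R to S, flip to black, move to (4,5). |black|=8
Step 5: on BLACK (4,5): turn L to E, flip to white, move to (4,6). |black|=7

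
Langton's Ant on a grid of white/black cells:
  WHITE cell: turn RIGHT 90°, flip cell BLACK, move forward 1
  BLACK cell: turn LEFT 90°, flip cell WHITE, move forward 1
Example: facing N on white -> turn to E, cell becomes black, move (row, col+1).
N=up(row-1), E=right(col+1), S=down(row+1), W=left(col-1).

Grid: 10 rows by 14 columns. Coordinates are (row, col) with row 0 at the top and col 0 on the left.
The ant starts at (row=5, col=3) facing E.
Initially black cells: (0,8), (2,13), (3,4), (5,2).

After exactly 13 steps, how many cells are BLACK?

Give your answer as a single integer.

Step 1: on WHITE (5,3): turn R to S, flip to black, move to (6,3). |black|=5
Step 2: on WHITE (6,3): turn R to W, flip to black, move to (6,2). |black|=6
Step 3: on WHITE (6,2): turn R to N, flip to black, move to (5,2). |black|=7
Step 4: on BLACK (5,2): turn L to W, flip to white, move to (5,1). |black|=6
Step 5: on WHITE (5,1): turn R to N, flip to black, move to (4,1). |black|=7
Step 6: on WHITE (4,1): turn R to E, flip to black, move to (4,2). |black|=8
Step 7: on WHITE (4,2): turn R to S, flip to black, move to (5,2). |black|=9
Step 8: on WHITE (5,2): turn R to W, flip to black, move to (5,1). |black|=10
Step 9: on BLACK (5,1): turn L to S, flip to white, move to (6,1). |black|=9
Step 10: on WHITE (6,1): turn R to W, flip to black, move to (6,0). |black|=10
Step 11: on WHITE (6,0): turn R to N, flip to black, move to (5,0). |black|=11
Step 12: on WHITE (5,0): turn R to E, flip to black, move to (5,1). |black|=12
Step 13: on WHITE (5,1): turn R to S, flip to black, move to (6,1). |black|=13

Answer: 13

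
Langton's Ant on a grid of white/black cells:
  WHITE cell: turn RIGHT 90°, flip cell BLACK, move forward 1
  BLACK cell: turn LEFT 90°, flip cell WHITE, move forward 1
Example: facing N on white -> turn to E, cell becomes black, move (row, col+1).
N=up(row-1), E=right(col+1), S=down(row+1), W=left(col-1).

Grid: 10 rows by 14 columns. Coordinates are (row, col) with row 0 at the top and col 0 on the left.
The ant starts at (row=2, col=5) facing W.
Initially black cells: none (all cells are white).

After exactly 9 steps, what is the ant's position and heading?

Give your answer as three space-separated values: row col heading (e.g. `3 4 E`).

Answer: 3 5 S

Derivation:
Step 1: on WHITE (2,5): turn R to N, flip to black, move to (1,5). |black|=1
Step 2: on WHITE (1,5): turn R to E, flip to black, move to (1,6). |black|=2
Step 3: on WHITE (1,6): turn R to S, flip to black, move to (2,6). |black|=3
Step 4: on WHITE (2,6): turn R to W, flip to black, move to (2,5). |black|=4
Step 5: on BLACK (2,5): turn L to S, flip to white, move to (3,5). |black|=3
Step 6: on WHITE (3,5): turn R to W, flip to black, move to (3,4). |black|=4
Step 7: on WHITE (3,4): turn R to N, flip to black, move to (2,4). |black|=5
Step 8: on WHITE (2,4): turn R to E, flip to black, move to (2,5). |black|=6
Step 9: on WHITE (2,5): turn R to S, flip to black, move to (3,5). |black|=7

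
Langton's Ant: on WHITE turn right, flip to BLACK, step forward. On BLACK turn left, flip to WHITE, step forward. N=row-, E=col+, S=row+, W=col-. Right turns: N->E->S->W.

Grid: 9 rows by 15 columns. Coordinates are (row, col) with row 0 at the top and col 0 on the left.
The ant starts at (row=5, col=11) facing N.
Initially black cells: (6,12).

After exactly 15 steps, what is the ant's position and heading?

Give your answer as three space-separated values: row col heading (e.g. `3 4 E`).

Step 1: on WHITE (5,11): turn R to E, flip to black, move to (5,12). |black|=2
Step 2: on WHITE (5,12): turn R to S, flip to black, move to (6,12). |black|=3
Step 3: on BLACK (6,12): turn L to E, flip to white, move to (6,13). |black|=2
Step 4: on WHITE (6,13): turn R to S, flip to black, move to (7,13). |black|=3
Step 5: on WHITE (7,13): turn R to W, flip to black, move to (7,12). |black|=4
Step 6: on WHITE (7,12): turn R to N, flip to black, move to (6,12). |black|=5
Step 7: on WHITE (6,12): turn R to E, flip to black, move to (6,13). |black|=6
Step 8: on BLACK (6,13): turn L to N, flip to white, move to (5,13). |black|=5
Step 9: on WHITE (5,13): turn R to E, flip to black, move to (5,14). |black|=6
Step 10: on WHITE (5,14): turn R to S, flip to black, move to (6,14). |black|=7
Step 11: on WHITE (6,14): turn R to W, flip to black, move to (6,13). |black|=8
Step 12: on WHITE (6,13): turn R to N, flip to black, move to (5,13). |black|=9
Step 13: on BLACK (5,13): turn L to W, flip to white, move to (5,12). |black|=8
Step 14: on BLACK (5,12): turn L to S, flip to white, move to (6,12). |black|=7
Step 15: on BLACK (6,12): turn L to E, flip to white, move to (6,13). |black|=6

Answer: 6 13 E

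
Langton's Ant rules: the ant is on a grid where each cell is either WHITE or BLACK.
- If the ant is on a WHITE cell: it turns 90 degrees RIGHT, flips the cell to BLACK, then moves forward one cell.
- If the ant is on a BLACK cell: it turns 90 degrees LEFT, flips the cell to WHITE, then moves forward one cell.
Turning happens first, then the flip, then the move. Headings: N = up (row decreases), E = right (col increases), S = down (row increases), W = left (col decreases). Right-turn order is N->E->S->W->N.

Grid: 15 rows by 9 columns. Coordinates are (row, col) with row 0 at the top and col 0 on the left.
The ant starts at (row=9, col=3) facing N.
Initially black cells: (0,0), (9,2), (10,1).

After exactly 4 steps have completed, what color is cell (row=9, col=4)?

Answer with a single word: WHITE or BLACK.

Step 1: on WHITE (9,3): turn R to E, flip to black, move to (9,4). |black|=4
Step 2: on WHITE (9,4): turn R to S, flip to black, move to (10,4). |black|=5
Step 3: on WHITE (10,4): turn R to W, flip to black, move to (10,3). |black|=6
Step 4: on WHITE (10,3): turn R to N, flip to black, move to (9,3). |black|=7

Answer: BLACK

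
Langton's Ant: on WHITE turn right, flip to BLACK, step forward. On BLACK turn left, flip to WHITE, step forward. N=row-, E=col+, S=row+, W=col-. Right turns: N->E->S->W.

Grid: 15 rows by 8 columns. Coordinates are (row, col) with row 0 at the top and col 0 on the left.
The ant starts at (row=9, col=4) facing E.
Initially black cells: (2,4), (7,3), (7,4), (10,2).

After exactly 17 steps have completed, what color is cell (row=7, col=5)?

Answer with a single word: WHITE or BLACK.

Answer: WHITE

Derivation:
Step 1: on WHITE (9,4): turn R to S, flip to black, move to (10,4). |black|=5
Step 2: on WHITE (10,4): turn R to W, flip to black, move to (10,3). |black|=6
Step 3: on WHITE (10,3): turn R to N, flip to black, move to (9,3). |black|=7
Step 4: on WHITE (9,3): turn R to E, flip to black, move to (9,4). |black|=8
Step 5: on BLACK (9,4): turn L to N, flip to white, move to (8,4). |black|=7
Step 6: on WHITE (8,4): turn R to E, flip to black, move to (8,5). |black|=8
Step 7: on WHITE (8,5): turn R to S, flip to black, move to (9,5). |black|=9
Step 8: on WHITE (9,5): turn R to W, flip to black, move to (9,4). |black|=10
Step 9: on WHITE (9,4): turn R to N, flip to black, move to (8,4). |black|=11
Step 10: on BLACK (8,4): turn L to W, flip to white, move to (8,3). |black|=10
Step 11: on WHITE (8,3): turn R to N, flip to black, move to (7,3). |black|=11
Step 12: on BLACK (7,3): turn L to W, flip to white, move to (7,2). |black|=10
Step 13: on WHITE (7,2): turn R to N, flip to black, move to (6,2). |black|=11
Step 14: on WHITE (6,2): turn R to E, flip to black, move to (6,3). |black|=12
Step 15: on WHITE (6,3): turn R to S, flip to black, move to (7,3). |black|=13
Step 16: on WHITE (7,3): turn R to W, flip to black, move to (7,2). |black|=14
Step 17: on BLACK (7,2): turn L to S, flip to white, move to (8,2). |black|=13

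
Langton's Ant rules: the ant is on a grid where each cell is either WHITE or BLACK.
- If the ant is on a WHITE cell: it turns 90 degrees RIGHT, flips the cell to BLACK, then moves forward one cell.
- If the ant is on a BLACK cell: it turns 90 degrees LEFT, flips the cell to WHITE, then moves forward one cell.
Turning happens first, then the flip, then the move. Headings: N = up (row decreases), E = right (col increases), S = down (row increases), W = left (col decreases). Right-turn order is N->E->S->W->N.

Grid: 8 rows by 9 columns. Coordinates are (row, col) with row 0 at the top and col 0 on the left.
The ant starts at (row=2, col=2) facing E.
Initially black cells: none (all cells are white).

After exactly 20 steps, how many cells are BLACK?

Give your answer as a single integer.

Answer: 6

Derivation:
Step 1: on WHITE (2,2): turn R to S, flip to black, move to (3,2). |black|=1
Step 2: on WHITE (3,2): turn R to W, flip to black, move to (3,1). |black|=2
Step 3: on WHITE (3,1): turn R to N, flip to black, move to (2,1). |black|=3
Step 4: on WHITE (2,1): turn R to E, flip to black, move to (2,2). |black|=4
Step 5: on BLACK (2,2): turn L to N, flip to white, move to (1,2). |black|=3
Step 6: on WHITE (1,2): turn R to E, flip to black, move to (1,3). |black|=4
Step 7: on WHITE (1,3): turn R to S, flip to black, move to (2,3). |black|=5
Step 8: on WHITE (2,3): turn R to W, flip to black, move to (2,2). |black|=6
Step 9: on WHITE (2,2): turn R to N, flip to black, move to (1,2). |black|=7
Step 10: on BLACK (1,2): turn L to W, flip to white, move to (1,1). |black|=6
Step 11: on WHITE (1,1): turn R to N, flip to black, move to (0,1). |black|=7
Step 12: on WHITE (0,1): turn R to E, flip to black, move to (0,2). |black|=8
Step 13: on WHITE (0,2): turn R to S, flip to black, move to (1,2). |black|=9
Step 14: on WHITE (1,2): turn R to W, flip to black, move to (1,1). |black|=10
Step 15: on BLACK (1,1): turn L to S, flip to white, move to (2,1). |black|=9
Step 16: on BLACK (2,1): turn L to E, flip to white, move to (2,2). |black|=8
Step 17: on BLACK (2,2): turn L to N, flip to white, move to (1,2). |black|=7
Step 18: on BLACK (1,2): turn L to W, flip to white, move to (1,1). |black|=6
Step 19: on WHITE (1,1): turn R to N, flip to black, move to (0,1). |black|=7
Step 20: on BLACK (0,1): turn L to W, flip to white, move to (0,0). |black|=6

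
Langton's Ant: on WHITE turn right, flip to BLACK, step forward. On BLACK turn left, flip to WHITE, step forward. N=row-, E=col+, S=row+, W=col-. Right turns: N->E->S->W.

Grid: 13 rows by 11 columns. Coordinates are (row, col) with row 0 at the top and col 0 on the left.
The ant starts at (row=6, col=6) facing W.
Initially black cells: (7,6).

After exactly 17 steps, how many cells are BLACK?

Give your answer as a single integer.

Step 1: on WHITE (6,6): turn R to N, flip to black, move to (5,6). |black|=2
Step 2: on WHITE (5,6): turn R to E, flip to black, move to (5,7). |black|=3
Step 3: on WHITE (5,7): turn R to S, flip to black, move to (6,7). |black|=4
Step 4: on WHITE (6,7): turn R to W, flip to black, move to (6,6). |black|=5
Step 5: on BLACK (6,6): turn L to S, flip to white, move to (7,6). |black|=4
Step 6: on BLACK (7,6): turn L to E, flip to white, move to (7,7). |black|=3
Step 7: on WHITE (7,7): turn R to S, flip to black, move to (8,7). |black|=4
Step 8: on WHITE (8,7): turn R to W, flip to black, move to (8,6). |black|=5
Step 9: on WHITE (8,6): turn R to N, flip to black, move to (7,6). |black|=6
Step 10: on WHITE (7,6): turn R to E, flip to black, move to (7,7). |black|=7
Step 11: on BLACK (7,7): turn L to N, flip to white, move to (6,7). |black|=6
Step 12: on BLACK (6,7): turn L to W, flip to white, move to (6,6). |black|=5
Step 13: on WHITE (6,6): turn R to N, flip to black, move to (5,6). |black|=6
Step 14: on BLACK (5,6): turn L to W, flip to white, move to (5,5). |black|=5
Step 15: on WHITE (5,5): turn R to N, flip to black, move to (4,5). |black|=6
Step 16: on WHITE (4,5): turn R to E, flip to black, move to (4,6). |black|=7
Step 17: on WHITE (4,6): turn R to S, flip to black, move to (5,6). |black|=8

Answer: 8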